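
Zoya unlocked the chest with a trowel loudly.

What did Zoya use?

'with a trowel' marks the instrument of the unlocking event.

a trowel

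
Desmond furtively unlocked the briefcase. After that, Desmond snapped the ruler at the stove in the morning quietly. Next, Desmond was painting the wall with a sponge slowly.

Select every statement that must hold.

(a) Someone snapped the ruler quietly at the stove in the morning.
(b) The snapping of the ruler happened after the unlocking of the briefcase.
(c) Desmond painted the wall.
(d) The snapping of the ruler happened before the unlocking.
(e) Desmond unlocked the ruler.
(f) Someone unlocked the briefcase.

(a) Entailed — generalizing the agent leaves a sub-description the original still satisfies.
(b) Entailed — the narrative places the unlocking before the snapping.
(c) Not entailed — 'was painting' is progressive on an accomplishment; it does not entail the completed 'painted'.
(d) Not entailed — the narrative places the unlocking before the snapping, not after.
(e) Not entailed — Desmond unlocked the briefcase, not the ruler; the ruler belongs to the snapping event.
(f) Entailed — this follows by dropping conjuncts from the unlocking event's description.

(a), (b), (f)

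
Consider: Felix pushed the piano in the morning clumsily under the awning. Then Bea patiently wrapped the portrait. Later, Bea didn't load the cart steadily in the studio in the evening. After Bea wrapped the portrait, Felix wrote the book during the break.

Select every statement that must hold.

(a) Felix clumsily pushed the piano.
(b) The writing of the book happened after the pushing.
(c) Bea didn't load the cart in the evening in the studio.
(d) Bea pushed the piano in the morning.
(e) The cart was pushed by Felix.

(a), (b)

(a) Entailed — dropping 'in the morning', 'under the awning' leaves a sub-description the original still satisfies.
(b) Entailed — the narrative places the pushing before the writing.
(c) Not entailed — dropping 'steadily' under negation is not valid — the original leaves open that Bea loaded the cart some other way.
(d) Not entailed — the passage has Felix pushing the piano, not Bea.
(e) Not entailed — Felix pushed the piano, not the cart; the cart belongs to the loading event.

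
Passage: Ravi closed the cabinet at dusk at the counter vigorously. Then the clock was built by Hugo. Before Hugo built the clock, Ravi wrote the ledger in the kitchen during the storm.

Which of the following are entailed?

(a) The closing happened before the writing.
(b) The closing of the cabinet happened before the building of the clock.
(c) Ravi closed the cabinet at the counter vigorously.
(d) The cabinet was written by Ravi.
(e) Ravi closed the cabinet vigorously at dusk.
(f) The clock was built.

(b), (c), (e), (f)

(a) Not entailed — the narrative doesn't order the closing relative to the writing.
(b) Entailed — the narrative places the closing before the building.
(c) Entailed — every conjunct here is already in the original closing event.
(d) Not entailed — Ravi wrote the ledger, not the cabinet; the cabinet belongs to the closing event.
(e) Entailed — every conjunct here is already in the original closing event.
(f) Entailed — this follows by dropping conjuncts from the building event's description.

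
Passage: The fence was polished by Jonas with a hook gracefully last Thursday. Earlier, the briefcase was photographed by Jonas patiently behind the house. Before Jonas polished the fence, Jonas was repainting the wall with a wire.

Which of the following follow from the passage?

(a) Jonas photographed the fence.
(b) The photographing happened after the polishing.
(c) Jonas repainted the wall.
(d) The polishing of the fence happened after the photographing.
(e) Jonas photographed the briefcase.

(d), (e)

(a) Not entailed — Jonas photographed the briefcase, not the fence; the fence belongs to the polishing event.
(b) Not entailed — the narrative places the photographing before the polishing, not after.
(c) Not entailed — 'was repainting' is progressive on an accomplishment; it does not entail the completed 'repainted'.
(d) Entailed — the narrative places the photographing before the polishing.
(e) Entailed — every conjunct here is already in the original photographing event.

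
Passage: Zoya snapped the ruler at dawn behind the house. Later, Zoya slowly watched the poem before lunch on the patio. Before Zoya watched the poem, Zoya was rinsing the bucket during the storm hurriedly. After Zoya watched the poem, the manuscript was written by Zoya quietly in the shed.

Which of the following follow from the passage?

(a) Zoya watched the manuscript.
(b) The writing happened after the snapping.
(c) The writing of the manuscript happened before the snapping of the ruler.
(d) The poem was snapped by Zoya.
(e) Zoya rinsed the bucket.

(b), (e)

(a) Not entailed — Zoya watched the poem, not the manuscript; the manuscript belongs to the writing event.
(b) Entailed — the narrative places the snapping before the writing.
(c) Not entailed — the narrative places the snapping before the writing, not after.
(d) Not entailed — Zoya snapped the ruler, not the poem; the poem belongs to the watching event.
(e) Entailed — 'rinse' is an activity; 'was rinsing' entails that some rinsing happened, so 'rinsed' holds.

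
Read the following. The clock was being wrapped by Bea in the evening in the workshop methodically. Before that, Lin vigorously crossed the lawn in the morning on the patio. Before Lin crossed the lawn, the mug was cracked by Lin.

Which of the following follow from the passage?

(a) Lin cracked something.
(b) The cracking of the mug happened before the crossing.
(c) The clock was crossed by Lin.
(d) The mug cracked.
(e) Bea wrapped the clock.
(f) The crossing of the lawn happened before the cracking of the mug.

(a), (b), (d)

(a) Entailed — generalizing the patient leaves a sub-description the original still satisfies.
(b) Entailed — the narrative places the cracking before the crossing.
(c) Not entailed — Lin crossed the lawn, not the clock; the clock belongs to the wrapping event.
(d) Entailed — 'Lin cracked the mug' is causative; it entails the inchoative 'the mug cracked'.
(e) Not entailed — 'was wrapping' is progressive on an accomplishment; it does not entail the completed 'wrapped'.
(f) Not entailed — the narrative places the cracking before the crossing, not after.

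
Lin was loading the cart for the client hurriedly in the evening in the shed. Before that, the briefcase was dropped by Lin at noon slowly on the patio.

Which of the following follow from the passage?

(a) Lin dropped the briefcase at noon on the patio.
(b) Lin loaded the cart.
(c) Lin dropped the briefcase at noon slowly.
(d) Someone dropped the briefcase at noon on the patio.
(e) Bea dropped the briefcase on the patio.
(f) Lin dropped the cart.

(a), (c), (d)

(a) Entailed — dropping 'slowly' leaves a sub-description the original still satisfies.
(b) Not entailed — 'was loading' is progressive on an accomplishment; it does not entail the completed 'loaded'.
(c) Entailed — dropping 'on the patio' leaves a sub-description the original still satisfies.
(d) Entailed — dropping 'slowly' and generalizing the agent leaves a sub-description the original still satisfies.
(e) Not entailed — the passage has Lin dropping the briefcase, not Bea.
(f) Not entailed — Lin dropped the briefcase, not the cart; the cart belongs to the loading event.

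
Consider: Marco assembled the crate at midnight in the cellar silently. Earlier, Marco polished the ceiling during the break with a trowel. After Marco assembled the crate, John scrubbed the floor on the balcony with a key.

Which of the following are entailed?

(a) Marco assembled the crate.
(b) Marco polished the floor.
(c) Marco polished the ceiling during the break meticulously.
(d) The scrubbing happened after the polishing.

(a) Entailed — dropping 'at midnight', 'silently', 'in the cellar' leaves a sub-description the original still satisfies.
(b) Not entailed — Marco polished the ceiling, not the floor; the floor belongs to the scrubbing event.
(c) Not entailed — 'meticulously' adds information not in the original event.
(d) Entailed — the narrative places the polishing before the scrubbing.

(a), (d)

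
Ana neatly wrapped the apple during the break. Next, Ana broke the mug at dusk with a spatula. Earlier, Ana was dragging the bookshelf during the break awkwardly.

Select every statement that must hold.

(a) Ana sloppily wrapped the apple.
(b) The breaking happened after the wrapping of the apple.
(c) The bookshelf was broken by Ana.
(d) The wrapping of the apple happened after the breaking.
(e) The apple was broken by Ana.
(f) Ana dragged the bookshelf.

(a) Not entailed — 'sloppily' adds a manner not in (and inconsistent with) the original.
(b) Entailed — the narrative places the wrapping before the breaking.
(c) Not entailed — Ana broke the mug, not the bookshelf; the bookshelf belongs to the dragging event.
(d) Not entailed — the narrative places the wrapping before the breaking, not after.
(e) Not entailed — Ana broke the mug, not the apple; the apple belongs to the wrapping event.
(f) Entailed — 'drag' is an activity; 'was dragging' entails that some dragging happened, so 'dragged' holds.

(b), (f)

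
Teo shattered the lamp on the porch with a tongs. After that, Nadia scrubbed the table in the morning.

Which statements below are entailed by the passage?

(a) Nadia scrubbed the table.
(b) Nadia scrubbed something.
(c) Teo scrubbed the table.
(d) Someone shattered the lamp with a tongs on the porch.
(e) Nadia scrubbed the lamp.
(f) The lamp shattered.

(a) Entailed — this follows by dropping conjuncts from the scrubbing event's description.
(b) Entailed — every conjunct here is already in the original scrubbing event.
(c) Not entailed — the passage has Nadia scrubbing the table, not Teo.
(d) Entailed — every conjunct here is already in the original shattering event.
(e) Not entailed — Nadia scrubbed the table, not the lamp; the lamp belongs to the shattering event.
(f) Entailed — 'Teo shattered the lamp' is causative; it entails the inchoative 'the lamp shattered'.

(a), (b), (d), (f)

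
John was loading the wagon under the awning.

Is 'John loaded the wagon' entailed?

no

'was loading' is progressive; for an accomplishment like 'load the wagon', it doesn't entail completion.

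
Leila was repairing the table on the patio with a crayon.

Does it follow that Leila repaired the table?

'was repairing' is progressive; for an accomplishment like 'repair the table', it doesn't entail completion.

no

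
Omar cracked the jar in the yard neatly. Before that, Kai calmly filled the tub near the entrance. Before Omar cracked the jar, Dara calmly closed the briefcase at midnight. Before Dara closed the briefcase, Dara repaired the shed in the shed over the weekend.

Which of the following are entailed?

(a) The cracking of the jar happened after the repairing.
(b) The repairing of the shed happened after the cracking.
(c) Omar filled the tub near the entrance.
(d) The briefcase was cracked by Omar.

(a)

(a) Entailed — the narrative places the repairing before the cracking.
(b) Not entailed — the narrative places the repairing before the cracking, not after.
(c) Not entailed — the passage has Kai filling the tub, not Omar.
(d) Not entailed — Omar cracked the jar, not the briefcase; the briefcase belongs to the closing event.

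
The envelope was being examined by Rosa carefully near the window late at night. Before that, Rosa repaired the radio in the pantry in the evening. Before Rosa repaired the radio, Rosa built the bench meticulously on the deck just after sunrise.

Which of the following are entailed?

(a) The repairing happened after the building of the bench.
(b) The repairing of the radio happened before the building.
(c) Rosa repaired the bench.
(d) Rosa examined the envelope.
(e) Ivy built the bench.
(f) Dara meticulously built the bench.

(a), (d)

(a) Entailed — the narrative places the building before the repairing.
(b) Not entailed — the narrative places the building before the repairing, not after.
(c) Not entailed — Rosa repaired the radio, not the bench; the bench belongs to the building event.
(d) Entailed — 'examine' is an activity; 'was examining' entails that some examining happened, so 'examined' holds.
(e) Not entailed — the passage has Rosa building the bench, not Ivy.
(f) Not entailed — the passage has Rosa building the bench, not Dara.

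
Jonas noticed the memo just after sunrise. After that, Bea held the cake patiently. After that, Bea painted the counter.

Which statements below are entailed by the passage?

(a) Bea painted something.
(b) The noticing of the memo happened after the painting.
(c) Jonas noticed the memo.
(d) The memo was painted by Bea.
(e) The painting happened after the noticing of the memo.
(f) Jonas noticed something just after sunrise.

(a), (c), (e), (f)

(a) Entailed — this follows by dropping conjuncts from the painting event's description.
(b) Not entailed — the narrative places the noticing before the painting, not after.
(c) Entailed — the original entails any weakening of itself; this just drops 'just after sunrise'.
(d) Not entailed — Bea painted the counter, not the memo; the memo belongs to the noticing event.
(e) Entailed — the narrative places the noticing before the painting.
(f) Entailed — the original entails any weakening of itself; this just generalizes the patient.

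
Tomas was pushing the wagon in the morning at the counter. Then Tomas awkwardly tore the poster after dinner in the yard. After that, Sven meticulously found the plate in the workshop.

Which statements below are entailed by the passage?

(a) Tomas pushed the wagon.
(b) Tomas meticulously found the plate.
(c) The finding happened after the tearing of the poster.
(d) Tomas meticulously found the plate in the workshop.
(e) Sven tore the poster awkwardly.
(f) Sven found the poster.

(a) Entailed — 'push' is an activity; 'was pushing' entails that some pushing happened, so 'pushed' holds.
(b) Not entailed — the passage has Sven finding the plate, not Tomas.
(c) Entailed — the narrative places the tearing before the finding.
(d) Not entailed — the passage has Sven finding the plate, not Tomas.
(e) Not entailed — the passage has Tomas tearing the poster, not Sven.
(f) Not entailed — Sven found the plate, not the poster; the poster belongs to the tearing event.

(a), (c)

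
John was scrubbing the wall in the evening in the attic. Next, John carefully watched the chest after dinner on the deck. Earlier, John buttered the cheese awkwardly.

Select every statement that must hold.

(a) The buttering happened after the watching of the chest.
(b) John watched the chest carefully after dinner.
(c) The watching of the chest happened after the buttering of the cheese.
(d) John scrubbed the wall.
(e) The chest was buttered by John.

(b), (c), (d)

(a) Not entailed — the narrative places the buttering before the watching, not after.
(b) Entailed — this follows by dropping conjuncts from the watching event's description.
(c) Entailed — the narrative places the buttering before the watching.
(d) Entailed — 'scrub' is an activity; 'was scrubbing' entails that some scrubbing happened, so 'scrubbed' holds.
(e) Not entailed — John buttered the cheese, not the chest; the chest belongs to the watching event.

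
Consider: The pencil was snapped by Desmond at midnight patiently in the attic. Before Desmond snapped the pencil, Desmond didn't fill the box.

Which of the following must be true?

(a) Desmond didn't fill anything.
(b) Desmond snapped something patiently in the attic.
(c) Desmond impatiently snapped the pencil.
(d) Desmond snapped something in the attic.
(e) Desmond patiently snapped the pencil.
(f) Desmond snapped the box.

(b), (d), (e)

(a) Not entailed — the original only denies this specific event; Desmond may have filled something else.
(b) Entailed — dropping 'at midnight' and generalizing the patient leaves a sub-description the original still satisfies.
(c) Not entailed — 'impatiently' adds a manner not in (and inconsistent with) the original.
(d) Entailed — dropping 'patiently', 'at midnight' and generalizing the patient leaves a sub-description the original still satisfies.
(e) Entailed — dropping 'in the attic', 'at midnight' leaves a sub-description the original still satisfies.
(f) Not entailed — Desmond snapped the pencil, not the box; the box belongs to the filling event.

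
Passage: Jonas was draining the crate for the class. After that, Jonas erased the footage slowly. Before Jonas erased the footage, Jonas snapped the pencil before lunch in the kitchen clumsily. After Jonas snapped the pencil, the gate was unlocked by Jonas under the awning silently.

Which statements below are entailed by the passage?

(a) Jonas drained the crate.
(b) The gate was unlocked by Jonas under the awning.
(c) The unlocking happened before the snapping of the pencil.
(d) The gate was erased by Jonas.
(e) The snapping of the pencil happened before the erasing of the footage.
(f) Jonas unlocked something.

(b), (e), (f)

(a) Not entailed — 'was draining' is progressive on an accomplishment; it does not entail the completed 'drained'.
(b) Entailed — this follows by dropping conjuncts from the unlocking event's description.
(c) Not entailed — the narrative places the snapping before the unlocking, not after.
(d) Not entailed — Jonas erased the footage, not the gate; the gate belongs to the unlocking event.
(e) Entailed — the narrative places the snapping before the erasing.
(f) Entailed — dropping 'silently', 'under the awning' and generalizing the patient leaves a sub-description the original still satisfies.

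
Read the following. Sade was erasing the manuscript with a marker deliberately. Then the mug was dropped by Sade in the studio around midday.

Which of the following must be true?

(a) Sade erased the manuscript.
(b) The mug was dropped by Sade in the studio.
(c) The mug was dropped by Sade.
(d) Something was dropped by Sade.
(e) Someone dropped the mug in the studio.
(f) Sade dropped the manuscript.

(b), (c), (d), (e)

(a) Not entailed — 'was erasing' is progressive on an accomplishment; it does not entail the completed 'erased'.
(b) Entailed — every conjunct here is already in the original dropping event.
(c) Entailed — the original entails any weakening of itself; this just drops 'in the studio', 'around midday'.
(d) Entailed — the original entails any weakening of itself; this just drops 'in the studio', 'around midday' and generalizes the patient.
(e) Entailed — dropping 'around midday' and generalizing the agent leaves a sub-description the original still satisfies.
(f) Not entailed — Sade dropped the mug, not the manuscript; the manuscript belongs to the erasing event.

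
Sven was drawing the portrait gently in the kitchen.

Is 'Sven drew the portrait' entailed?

'was drawing' is progressive; for an accomplishment like 'draw the portrait', it doesn't entail completion.

no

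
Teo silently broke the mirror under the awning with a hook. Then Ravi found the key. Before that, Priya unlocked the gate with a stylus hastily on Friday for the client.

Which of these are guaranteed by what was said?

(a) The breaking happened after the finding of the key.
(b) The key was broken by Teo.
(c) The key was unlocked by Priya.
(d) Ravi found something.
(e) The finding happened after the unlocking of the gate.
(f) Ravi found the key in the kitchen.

(d), (e)

(a) Not entailed — the narrative places the breaking before the finding, not after.
(b) Not entailed — Teo broke the mirror, not the key; the key belongs to the finding event.
(c) Not entailed — Priya unlocked the gate, not the key; the key belongs to the finding event.
(d) Entailed — generalizing the patient leaves a sub-description the original still satisfies.
(e) Entailed — the narrative places the unlocking before the finding.
(f) Not entailed — 'in the kitchen' adds information not in the original event.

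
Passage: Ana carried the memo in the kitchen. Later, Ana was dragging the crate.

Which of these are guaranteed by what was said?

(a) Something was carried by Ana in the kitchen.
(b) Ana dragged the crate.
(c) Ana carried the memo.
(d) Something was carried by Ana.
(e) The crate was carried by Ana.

(a), (b), (c), (d)

(a) Entailed — this follows by dropping conjuncts from the carrying event's description.
(b) Entailed — 'drag' is an activity; 'was dragging' entails that some dragging happened, so 'dragged' holds.
(c) Entailed — every conjunct here is already in the original carrying event.
(d) Entailed — the original entails any weakening of itself; this just drops 'in the kitchen' and generalizes the patient.
(e) Not entailed — Ana carried the memo, not the crate; the crate belongs to the dragging event.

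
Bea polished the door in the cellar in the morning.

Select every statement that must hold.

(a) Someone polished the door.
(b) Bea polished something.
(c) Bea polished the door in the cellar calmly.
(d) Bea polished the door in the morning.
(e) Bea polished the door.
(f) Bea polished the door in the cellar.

(a), (b), (d), (e), (f)

(a) Entailed — every conjunct here is already in the original polishing event.
(b) Entailed — this follows by dropping conjuncts from the polishing event's description.
(c) Not entailed — 'calmly' adds information not in the original event.
(d) Entailed — the original entails any weakening of itself; this just drops 'in the cellar'.
(e) Entailed — the original entails any weakening of itself; this just drops 'in the cellar', 'in the morning'.
(f) Entailed — the original entails any weakening of itself; this just drops 'in the morning'.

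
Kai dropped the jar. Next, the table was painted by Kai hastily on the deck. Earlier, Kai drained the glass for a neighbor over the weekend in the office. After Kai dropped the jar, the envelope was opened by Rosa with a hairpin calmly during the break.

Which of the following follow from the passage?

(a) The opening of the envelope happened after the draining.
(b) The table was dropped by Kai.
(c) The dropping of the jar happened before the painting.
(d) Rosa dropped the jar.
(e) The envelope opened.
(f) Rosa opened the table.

(c), (e)

(a) Not entailed — the narrative doesn't order the draining relative to the opening.
(b) Not entailed — Kai dropped the jar, not the table; the table belongs to the painting event.
(c) Entailed — the narrative places the dropping before the painting.
(d) Not entailed — the passage has Kai dropping the jar, not Rosa.
(e) Entailed — 'Rosa opened the envelope' is causative; it entails the inchoative 'the envelope opened'.
(f) Not entailed — Rosa opened the envelope, not the table; the table belongs to the painting event.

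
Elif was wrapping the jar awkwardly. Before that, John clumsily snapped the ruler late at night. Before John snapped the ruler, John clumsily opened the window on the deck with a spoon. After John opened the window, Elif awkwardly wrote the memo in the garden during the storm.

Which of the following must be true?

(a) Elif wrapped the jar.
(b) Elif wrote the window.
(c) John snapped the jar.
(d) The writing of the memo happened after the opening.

(d)

(a) Not entailed — 'was wrapping' is progressive on an accomplishment; it does not entail the completed 'wrapped'.
(b) Not entailed — Elif wrote the memo, not the window; the window belongs to the opening event.
(c) Not entailed — John snapped the ruler, not the jar; the jar belongs to the wrapping event.
(d) Entailed — the narrative places the opening before the writing.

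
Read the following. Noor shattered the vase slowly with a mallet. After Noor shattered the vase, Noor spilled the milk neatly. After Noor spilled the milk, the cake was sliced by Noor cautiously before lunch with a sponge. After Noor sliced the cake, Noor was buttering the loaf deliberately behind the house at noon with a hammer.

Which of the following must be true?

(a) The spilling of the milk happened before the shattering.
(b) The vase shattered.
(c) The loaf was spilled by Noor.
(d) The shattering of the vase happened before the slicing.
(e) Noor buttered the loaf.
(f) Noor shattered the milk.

(a) Not entailed — the narrative places the shattering before the spilling, not after.
(b) Entailed — 'Noor shattered the vase' is causative; it entails the inchoative 'the vase shattered'.
(c) Not entailed — Noor spilled the milk, not the loaf; the loaf belongs to the buttering event.
(d) Entailed — the narrative places the shattering before the slicing.
(e) Not entailed — 'was buttering' is progressive on an accomplishment; it does not entail the completed 'buttered'.
(f) Not entailed — Noor shattered the vase, not the milk; the milk belongs to the spilling event.

(b), (d)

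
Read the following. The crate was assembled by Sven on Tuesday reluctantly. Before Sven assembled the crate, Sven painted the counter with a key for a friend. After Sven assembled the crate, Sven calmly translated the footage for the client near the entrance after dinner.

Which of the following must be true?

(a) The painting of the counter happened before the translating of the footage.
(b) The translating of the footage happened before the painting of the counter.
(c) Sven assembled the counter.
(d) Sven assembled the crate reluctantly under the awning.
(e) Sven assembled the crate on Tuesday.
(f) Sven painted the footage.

(a) Entailed — the narrative places the painting before the translating.
(b) Not entailed — the narrative places the painting before the translating, not after.
(c) Not entailed — Sven assembled the crate, not the counter; the counter belongs to the painting event.
(d) Not entailed — 'under the awning' adds information not in the original event.
(e) Entailed — every conjunct here is already in the original assembling event.
(f) Not entailed — Sven painted the counter, not the footage; the footage belongs to the translating event.

(a), (e)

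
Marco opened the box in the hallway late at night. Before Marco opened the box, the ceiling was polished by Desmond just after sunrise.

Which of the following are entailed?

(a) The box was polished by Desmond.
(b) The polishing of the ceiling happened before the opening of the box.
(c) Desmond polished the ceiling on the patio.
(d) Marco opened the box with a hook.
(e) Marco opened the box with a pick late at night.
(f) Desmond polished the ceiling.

(a) Not entailed — Desmond polished the ceiling, not the box; the box belongs to the opening event.
(b) Entailed — the narrative places the polishing before the opening.
(c) Not entailed — 'on the patio' adds information not in the original event.
(d) Not entailed — 'with a hook' adds information not in the original event.
(e) Not entailed — 'with a pick' adds information not in the original event.
(f) Entailed — dropping 'just after sunrise' leaves a sub-description the original still satisfies.

(b), (f)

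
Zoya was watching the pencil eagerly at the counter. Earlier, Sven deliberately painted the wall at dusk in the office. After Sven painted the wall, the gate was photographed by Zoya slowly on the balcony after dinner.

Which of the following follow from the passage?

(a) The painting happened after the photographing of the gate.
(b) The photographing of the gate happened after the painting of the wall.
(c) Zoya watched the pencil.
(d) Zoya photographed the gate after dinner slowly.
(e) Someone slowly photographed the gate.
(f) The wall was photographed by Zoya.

(a) Not entailed — the narrative places the painting before the photographing, not after.
(b) Entailed — the narrative places the painting before the photographing.
(c) Entailed — 'watch' is an activity; 'was watching' entails that some watching happened, so 'watched' holds.
(d) Entailed — dropping 'on the balcony' leaves a sub-description the original still satisfies.
(e) Entailed — this follows by dropping conjuncts from the photographing event's description.
(f) Not entailed — Zoya photographed the gate, not the wall; the wall belongs to the painting event.

(b), (c), (d), (e)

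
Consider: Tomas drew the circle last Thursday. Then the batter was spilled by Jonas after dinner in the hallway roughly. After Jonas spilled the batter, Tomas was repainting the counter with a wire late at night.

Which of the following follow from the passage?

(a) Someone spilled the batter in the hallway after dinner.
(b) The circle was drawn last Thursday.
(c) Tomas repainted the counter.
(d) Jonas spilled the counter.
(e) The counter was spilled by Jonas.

(a), (b)

(a) Entailed — the original entails any weakening of itself; this just drops 'roughly' and generalizes the agent.
(b) Entailed — this follows by dropping conjuncts from the drawing event's description.
(c) Not entailed — 'was repainting' is progressive on an accomplishment; it does not entail the completed 'repainted'.
(d) Not entailed — Jonas spilled the batter, not the counter; the counter belongs to the repainting event.
(e) Not entailed — Jonas spilled the batter, not the counter; the counter belongs to the repainting event.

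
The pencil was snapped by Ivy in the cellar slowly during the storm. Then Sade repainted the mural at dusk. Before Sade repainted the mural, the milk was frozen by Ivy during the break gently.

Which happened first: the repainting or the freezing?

The connectives place the freezing before the repainting.

the freezing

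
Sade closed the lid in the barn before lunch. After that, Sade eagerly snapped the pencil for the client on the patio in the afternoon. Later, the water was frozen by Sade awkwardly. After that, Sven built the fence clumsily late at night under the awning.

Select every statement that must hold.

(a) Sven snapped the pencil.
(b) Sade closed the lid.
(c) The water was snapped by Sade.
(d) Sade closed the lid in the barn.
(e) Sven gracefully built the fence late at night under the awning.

(a) Not entailed — the passage has Sade snapping the pencil, not Sven.
(b) Entailed — the original entails any weakening of itself; this just drops 'before lunch', 'in the barn'.
(c) Not entailed — Sade snapped the pencil, not the water; the water belongs to the freezing event.
(d) Entailed — the original entails any weakening of itself; this just drops 'before lunch'.
(e) Not entailed — 'gracefully' adds a manner not in (and inconsistent with) the original.

(b), (d)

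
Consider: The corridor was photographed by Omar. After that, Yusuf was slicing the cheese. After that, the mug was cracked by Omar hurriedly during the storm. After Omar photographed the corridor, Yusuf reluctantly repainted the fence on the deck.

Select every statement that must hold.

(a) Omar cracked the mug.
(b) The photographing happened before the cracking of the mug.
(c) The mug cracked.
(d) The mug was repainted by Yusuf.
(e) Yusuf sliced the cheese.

(a) Entailed — every conjunct here is already in the original cracking event.
(b) Entailed — the narrative places the photographing before the cracking.
(c) Entailed — 'Omar cracked the mug' is causative; it entails the inchoative 'the mug cracked'.
(d) Not entailed — Yusuf repainted the fence, not the mug; the mug belongs to the cracking event.
(e) Not entailed — 'was slicing' is progressive on an accomplishment; it does not entail the completed 'sliced'.

(a), (b), (c)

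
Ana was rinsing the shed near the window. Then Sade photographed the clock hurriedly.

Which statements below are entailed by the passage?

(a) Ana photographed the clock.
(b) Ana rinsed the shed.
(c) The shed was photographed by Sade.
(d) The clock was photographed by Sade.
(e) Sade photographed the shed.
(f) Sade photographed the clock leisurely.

(a) Not entailed — the passage has Sade photographing the clock, not Ana.
(b) Entailed — 'rinse' is an activity; 'was rinsing' entails that some rinsing happened, so 'rinsed' holds.
(c) Not entailed — Sade photographed the clock, not the shed; the shed belongs to the rinsing event.
(d) Entailed — every conjunct here is already in the original photographing event.
(e) Not entailed — Sade photographed the clock, not the shed; the shed belongs to the rinsing event.
(f) Not entailed — 'leisurely' adds a manner not in (and inconsistent with) the original.

(b), (d)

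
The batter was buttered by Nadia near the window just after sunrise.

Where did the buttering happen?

'near the window' marks the location of the buttering event.

near the window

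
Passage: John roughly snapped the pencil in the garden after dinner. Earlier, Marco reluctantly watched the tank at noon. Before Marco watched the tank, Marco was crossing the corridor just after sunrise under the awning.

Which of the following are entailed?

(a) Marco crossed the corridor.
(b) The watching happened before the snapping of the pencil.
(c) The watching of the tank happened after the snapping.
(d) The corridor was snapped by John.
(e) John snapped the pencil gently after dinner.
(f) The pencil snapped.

(a) Not entailed — 'was crossing' is progressive on an accomplishment; it does not entail the completed 'crossed'.
(b) Entailed — the narrative places the watching before the snapping.
(c) Not entailed — the narrative places the watching before the snapping, not after.
(d) Not entailed — John snapped the pencil, not the corridor; the corridor belongs to the crossing event.
(e) Not entailed — 'gently' adds a manner not in (and inconsistent with) the original.
(f) Entailed — 'John snapped the pencil' is causative; it entails the inchoative 'the pencil snapped'.

(b), (f)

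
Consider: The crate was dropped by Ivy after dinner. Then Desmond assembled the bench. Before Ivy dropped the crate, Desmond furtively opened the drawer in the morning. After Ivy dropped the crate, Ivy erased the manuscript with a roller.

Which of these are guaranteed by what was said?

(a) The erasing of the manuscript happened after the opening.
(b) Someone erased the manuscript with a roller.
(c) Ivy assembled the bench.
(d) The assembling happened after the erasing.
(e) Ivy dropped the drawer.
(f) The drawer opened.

(a), (b), (f)

(a) Entailed — the narrative places the opening before the erasing.
(b) Entailed — the original entails any weakening of itself; this just generalizes the agent.
(c) Not entailed — the passage has Desmond assembling the bench, not Ivy.
(d) Not entailed — the narrative doesn't order the erasing relative to the assembling.
(e) Not entailed — Ivy dropped the crate, not the drawer; the drawer belongs to the opening event.
(f) Entailed — 'Desmond opened the drawer' is causative; it entails the inchoative 'the drawer opened'.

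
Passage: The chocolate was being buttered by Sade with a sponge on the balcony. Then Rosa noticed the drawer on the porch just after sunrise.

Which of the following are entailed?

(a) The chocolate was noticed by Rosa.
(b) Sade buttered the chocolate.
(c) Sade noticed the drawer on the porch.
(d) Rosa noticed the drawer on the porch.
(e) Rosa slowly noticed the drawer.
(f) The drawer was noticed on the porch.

(a) Not entailed — Rosa noticed the drawer, not the chocolate; the chocolate belongs to the buttering event.
(b) Not entailed — 'was buttering' is progressive on an accomplishment; it does not entail the completed 'buttered'.
(c) Not entailed — the passage has Rosa noticing the drawer, not Sade.
(d) Entailed — this follows by dropping conjuncts from the noticing event's description.
(e) Not entailed — 'slowly' adds information not in the original event.
(f) Entailed — dropping 'just after sunrise' and generalizing the agent leaves a sub-description the original still satisfies.

(d), (f)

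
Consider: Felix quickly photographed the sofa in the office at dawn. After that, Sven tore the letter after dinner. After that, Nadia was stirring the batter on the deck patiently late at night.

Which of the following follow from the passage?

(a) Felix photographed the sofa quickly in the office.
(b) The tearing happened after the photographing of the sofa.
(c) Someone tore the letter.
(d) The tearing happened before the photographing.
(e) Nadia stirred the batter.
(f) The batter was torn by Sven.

(a), (b), (c), (e)

(a) Entailed — this follows by dropping conjuncts from the photographing event's description.
(b) Entailed — the narrative places the photographing before the tearing.
(c) Entailed — the original entails any weakening of itself; this just drops 'after dinner' and generalizes the agent.
(d) Not entailed — the narrative places the photographing before the tearing, not after.
(e) Entailed — 'stir' is an activity; 'was stirring' entails that some stirring happened, so 'stirred' holds.
(f) Not entailed — Sven tore the letter, not the batter; the batter belongs to the stirring event.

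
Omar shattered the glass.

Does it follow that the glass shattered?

'Omar shattered the glass' is the causative; it entails the inchoative 'the glass shattered'.

yes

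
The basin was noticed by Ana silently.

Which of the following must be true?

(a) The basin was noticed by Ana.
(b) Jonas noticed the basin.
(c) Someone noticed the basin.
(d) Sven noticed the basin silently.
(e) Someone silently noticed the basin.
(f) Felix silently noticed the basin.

(a) Entailed — every conjunct here is already in the original noticing event.
(b) Not entailed — the passage has Ana noticing the basin, not Jonas.
(c) Entailed — dropping 'silently' and generalizing the agent leaves a sub-description the original still satisfies.
(d) Not entailed — the passage has Ana noticing the basin, not Sven.
(e) Entailed — every conjunct here is already in the original noticing event.
(f) Not entailed — the passage has Ana noticing the basin, not Felix.

(a), (c), (e)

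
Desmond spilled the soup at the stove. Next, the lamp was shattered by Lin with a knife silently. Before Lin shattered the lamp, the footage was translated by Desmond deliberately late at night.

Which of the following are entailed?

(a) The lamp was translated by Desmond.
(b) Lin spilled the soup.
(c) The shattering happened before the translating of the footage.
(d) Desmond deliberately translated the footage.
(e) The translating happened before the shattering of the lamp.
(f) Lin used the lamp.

(a) Not entailed — Desmond translated the footage, not the lamp; the lamp belongs to the shattering event.
(b) Not entailed — the passage has Desmond spilling the soup, not Lin.
(c) Not entailed — the narrative places the translating before the shattering, not after.
(d) Entailed — the original entails any weakening of itself; this just drops 'late at night'.
(e) Entailed — the narrative places the translating before the shattering.
(f) Not entailed — the lamp is the patient, not an instrument — Lin used a knife.

(d), (e)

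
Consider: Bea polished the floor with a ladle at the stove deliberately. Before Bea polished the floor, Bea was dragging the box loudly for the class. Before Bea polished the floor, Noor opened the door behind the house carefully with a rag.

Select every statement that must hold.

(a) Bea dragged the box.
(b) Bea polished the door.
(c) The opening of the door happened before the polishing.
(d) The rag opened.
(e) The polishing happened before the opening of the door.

(a) Entailed — 'drag' is an activity; 'was dragging' entails that some dragging happened, so 'dragged' holds.
(b) Not entailed — Bea polished the floor, not the door; the door belongs to the opening event.
(c) Entailed — the narrative places the opening before the polishing.
(d) Not entailed — the door is what opened, not the rag.
(e) Not entailed — the narrative places the opening before the polishing, not after.

(a), (c)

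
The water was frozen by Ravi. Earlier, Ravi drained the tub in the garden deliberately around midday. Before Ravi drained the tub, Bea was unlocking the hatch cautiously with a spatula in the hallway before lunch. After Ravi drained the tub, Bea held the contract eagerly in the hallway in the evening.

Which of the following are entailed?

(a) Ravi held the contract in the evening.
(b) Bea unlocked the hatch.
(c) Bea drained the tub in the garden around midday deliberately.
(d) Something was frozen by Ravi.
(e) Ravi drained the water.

(d)

(a) Not entailed — the passage has Bea holding the contract, not Ravi.
(b) Not entailed — 'was unlocking' is progressive on an accomplishment; it does not entail the completed 'unlocked'.
(c) Not entailed — the passage has Ravi draining the tub, not Bea.
(d) Entailed — generalizing the patient leaves a sub-description the original still satisfies.
(e) Not entailed — Ravi drained the tub, not the water; the water belongs to the freezing event.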